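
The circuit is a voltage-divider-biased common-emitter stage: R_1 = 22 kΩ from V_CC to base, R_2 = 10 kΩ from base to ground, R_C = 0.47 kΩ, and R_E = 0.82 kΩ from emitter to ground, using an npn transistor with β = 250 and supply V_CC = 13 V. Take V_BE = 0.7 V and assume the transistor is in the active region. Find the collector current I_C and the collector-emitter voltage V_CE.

I_C ≈ 4 mA, V_CE ≈ 7.9 V

Thevenize the base divider: V_Th = V_CC·R_2/(R_1+R_2) = 13×10/32 = 4.06 V, R_Th = R_1‖R_2 = 6.88 kΩ.
Base-emitter loop: V_Th = I_B·R_Th + V_BE + (β+1)I_B·R_E, so I_B = (4.06 − 0.7) / (6.88 + 251×0.82) = 0.0158 mA.
I_C = β·I_B = 250×0.0158 = 3.95 mA, and I_E = (β+1)I_B = 3.97 mA.
V_CE = V_CC − I_C·R_C − I_E·R_E = 13 − 3.95×0.47 − 3.97×0.82 = 7.89 V.
V_CE = 7.89 V > 0.2 V confirms active-region operation.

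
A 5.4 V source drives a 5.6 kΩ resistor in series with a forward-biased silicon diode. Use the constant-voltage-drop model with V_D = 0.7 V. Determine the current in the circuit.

I ≈ 0.84 mA

KVL around the loop: 5.4 = V_D + I·R = 0.7 + I × 5.6 kΩ.
So I = (5.4 − 0.7) / 5.6 kΩ = 4.7 / 5.6 = 0.839 mA.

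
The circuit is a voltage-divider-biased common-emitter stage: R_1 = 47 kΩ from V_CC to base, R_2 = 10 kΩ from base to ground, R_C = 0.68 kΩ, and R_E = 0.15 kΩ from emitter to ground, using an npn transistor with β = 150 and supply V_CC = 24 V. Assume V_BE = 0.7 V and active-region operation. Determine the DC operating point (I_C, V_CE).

Thevenize the base divider: V_Th = V_CC·R_2/(R_1+R_2) = 24×10/57 = 4.21 V, R_Th = R_1‖R_2 = 8.25 kΩ.
Base-emitter loop: V_Th = I_B·R_Th + V_BE + (β+1)I_B·R_E, so I_B = (4.21 − 0.7) / (8.25 + 151×0.15) = 0.114 mA.
I_C = β·I_B = 150×0.114 = 17 mA, and I_E = (β+1)I_B = 17.2 mA.
V_CE = V_CC − I_C·R_C − I_E·R_E = 24 − 17×0.68 − 17.2×0.15 = 9.84 V.
V_CE = 9.84 V > 0.2 V confirms active-region operation.

I_C ≈ 17 mA, V_CE ≈ 9.8 V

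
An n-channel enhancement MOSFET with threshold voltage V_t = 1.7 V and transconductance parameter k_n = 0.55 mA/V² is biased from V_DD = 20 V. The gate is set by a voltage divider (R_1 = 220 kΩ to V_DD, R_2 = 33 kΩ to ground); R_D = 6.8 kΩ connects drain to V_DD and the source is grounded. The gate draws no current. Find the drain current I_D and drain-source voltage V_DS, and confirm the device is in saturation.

I_D ≈ 0.23 mA, V_DS ≈ 18 V

V_G = V_DD·R_2/(R_1+R_2) = 20×33/253 = 2.61 V. With the source grounded, V_GS = V_G = 2.61 V.
Assume saturation: I_D = (k_n/2)(V_GS − V_t)² = (0.55/2)×(2.61 − 1.7)² = 0.275×0.909² = 0.227 mA.
V_DS = V_DD − I_D·R_D = 20 − 0.227×6.8 = 18.5 V.
Saturation requires V_DS ≥ V_GS − V_t = 0.909 V; 18.5 ≥ 0.909 ✓.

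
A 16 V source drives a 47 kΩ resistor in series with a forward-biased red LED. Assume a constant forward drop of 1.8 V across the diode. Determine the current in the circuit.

I ≈ 0.3 mA

KVL around the loop: 16 = V_D + I·R = 1.8 + I × 47 kΩ.
So I = (16 − 1.8) / 47 kΩ = 14.2 / 47 = 0.302 mA.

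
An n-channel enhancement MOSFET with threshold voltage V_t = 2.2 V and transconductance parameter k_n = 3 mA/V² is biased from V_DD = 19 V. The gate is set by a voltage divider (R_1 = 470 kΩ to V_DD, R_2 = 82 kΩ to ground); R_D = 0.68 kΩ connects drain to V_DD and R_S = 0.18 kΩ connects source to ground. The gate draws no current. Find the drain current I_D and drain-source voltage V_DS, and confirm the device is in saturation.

I_D ≈ 0.44 mA, V_DS ≈ 19 V

V_G = V_DD·R_2/(R_1+R_2) = 19×82/552 = 2.82 V.
Assume saturation: I_D = (k_n/2)(V_GS − V_t)² with V_GS = V_G − I_D·R_S = 2.82 − 0.18·I_D.
Substituting gives 0.0486·I_D² − 1.34·I_D + 0.581 = 0, with roots I_D = 0.442 or 27.1 mA.
The root I_D = 27.1 mA gives V_GS = -2.05 V ≤ V_t, so take I_D = 0.442 mA.
Then V_GS = 2.74 V and V_DS = V_DD − I_D(R_D+R_S) = 19 − 0.442×0.86 = 18.6 V.
Saturation requires V_DS ≥ V_GS − V_t = 0.543 V; 18.6 ≥ 0.543 ✓.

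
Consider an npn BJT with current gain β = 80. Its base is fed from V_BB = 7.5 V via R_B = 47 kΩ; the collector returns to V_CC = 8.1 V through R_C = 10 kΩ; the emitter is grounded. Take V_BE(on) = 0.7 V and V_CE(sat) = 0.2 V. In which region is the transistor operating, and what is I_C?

saturation; I_C ≈ 0.79 mA

Assume active: I_B = (7.5 − 0.7)/47 = 0.145 mA, giving I_C = β·I_B = 11.6 mA.
But then V_CE = 8.1 − 11.6×10 = -108 V < V_CE(sat) = 0.2 V — impossible in the active region.
So the transistor is saturated. With V_CE = 0.2 V, I_C = (V_CC − 0.2)/R_C = 7.9/10 = 0.79 mA.
Check: β·I_B = 11.6 mA > I_C = 0.79 mA, confirming saturation.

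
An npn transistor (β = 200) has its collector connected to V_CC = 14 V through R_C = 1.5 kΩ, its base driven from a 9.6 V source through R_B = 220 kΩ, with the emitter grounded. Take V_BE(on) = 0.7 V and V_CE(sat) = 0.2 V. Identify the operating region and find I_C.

active; I_C ≈ 8.1 mA

Assume active. Base-emitter loop: I_B = (V_BB − V_BE)/R_B = (9.6 − 0.7)/220 = 0.0405 mA.
I_C = β·I_B = 200×0.0405 = 8.09 mA.
V_CE = V_CC − I_C·R_C = 14 − 8.09×1.5 = 1.86 V > V_CE(sat), so the active-region assumption holds.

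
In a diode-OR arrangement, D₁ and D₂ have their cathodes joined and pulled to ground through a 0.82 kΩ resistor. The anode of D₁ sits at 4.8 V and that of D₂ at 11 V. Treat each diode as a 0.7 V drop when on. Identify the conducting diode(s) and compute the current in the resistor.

Only D₂ conducts; I_R ≈ 13 mA

Assume both conduct. Then node N would need to be at both 4.8−0.7 = 4.1 V and 11−0.7 = 10.3 V, which is impossible.
Assume only D₂ conducts: V_N = 11 − 0.7 = 10.3 V, so I_R = 10.3/0.82 = 12.6 mA.
Check D₁: its anode-to-cathode voltage is 4.8 − 10.3 = -5.5 V < 0.7 V, so it is off. The assumption is consistent.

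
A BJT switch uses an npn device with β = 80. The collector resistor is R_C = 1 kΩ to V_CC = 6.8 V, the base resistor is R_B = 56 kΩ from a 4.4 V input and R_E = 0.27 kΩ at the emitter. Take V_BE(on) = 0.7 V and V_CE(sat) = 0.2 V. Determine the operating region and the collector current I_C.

Assume active. Base-emitter loop: I_B = (V_BB − V_BE)/(R_B + (β+1)R_E) = (4.4 − 0.7)/(56 + 81×0.27) = 0.0475 mA.
I_C = β·I_B = 80×0.0475 = 3.8 mA.
V_CE = V_CC − I_C·R_C − I_E·R_E = 6.8 − 3.8×1 − 3.85×0.27 = 1.96 V > V_CE(sat), so the active-region assumption holds.

active; I_C ≈ 3.8 mA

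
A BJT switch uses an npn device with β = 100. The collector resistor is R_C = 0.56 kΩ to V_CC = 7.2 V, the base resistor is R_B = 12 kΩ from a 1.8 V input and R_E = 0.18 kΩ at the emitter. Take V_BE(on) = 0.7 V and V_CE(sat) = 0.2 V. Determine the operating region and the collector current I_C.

Assume active. Base-emitter loop: I_B = (V_BB − V_BE)/(R_B + (β+1)R_E) = (1.8 − 0.7)/(12 + 101×0.18) = 0.0364 mA.
I_C = β·I_B = 100×0.0364 = 3.64 mA.
V_CE = V_CC − I_C·R_C − I_E·R_E = 7.2 − 3.64×0.56 − 3.68×0.18 = 4.5 V > V_CE(sat), so the active-region assumption holds.

active; I_C ≈ 3.6 mA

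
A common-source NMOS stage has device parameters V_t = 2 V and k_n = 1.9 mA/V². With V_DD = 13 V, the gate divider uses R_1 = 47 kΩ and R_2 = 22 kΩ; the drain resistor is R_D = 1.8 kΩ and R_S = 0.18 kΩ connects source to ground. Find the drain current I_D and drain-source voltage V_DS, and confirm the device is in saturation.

V_G = V_DD·R_2/(R_1+R_2) = 13×22/69 = 4.14 V.
Assume saturation: I_D = (k_n/2)(V_GS − V_t)² with V_GS = V_G − I_D·R_S = 4.14 − 0.18·I_D.
Substituting gives 0.0308·I_D² − 1.73·I_D + 4.37 = 0, with roots I_D = 2.65 or 53.7 mA.
The root I_D = 53.7 mA gives V_GS = -5.52 V ≤ V_t, so take I_D = 2.65 mA.
Then V_GS = 3.67 V and V_DS = V_DD − I_D(R_D+R_S) = 13 − 2.65×1.98 = 7.76 V.
Saturation requires V_DS ≥ V_GS − V_t = 1.67 V; 7.76 ≥ 1.67 ✓.

I_D ≈ 2.6 mA, V_DS ≈ 7.8 V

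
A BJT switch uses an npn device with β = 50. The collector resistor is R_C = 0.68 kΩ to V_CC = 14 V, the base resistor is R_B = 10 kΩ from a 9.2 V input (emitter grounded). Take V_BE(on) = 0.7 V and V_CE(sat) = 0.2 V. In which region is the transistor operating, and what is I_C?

saturation; I_C ≈ 20 mA

Assume active: I_B = (9.2 − 0.7)/10 = 0.85 mA, giving I_C = β·I_B = 42.5 mA.
But then V_CE = 14 − 42.5×0.68 = -14.9 V < V_CE(sat) = 0.2 V — impossible in the active region.
So the transistor is saturated. With V_CE = 0.2 V, I_C = (V_CC − 0.2)/R_C = 13.8/0.68 = 20.3 mA.
Check: β·I_B = 42.5 mA > I_C = 20.3 mA, confirming saturation.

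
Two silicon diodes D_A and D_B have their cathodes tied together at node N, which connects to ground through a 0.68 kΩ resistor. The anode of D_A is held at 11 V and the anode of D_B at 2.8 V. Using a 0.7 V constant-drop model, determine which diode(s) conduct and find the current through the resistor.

Assume both conduct. Then node N would need to be at both 11−0.7 = 10.3 V and 2.8−0.7 = 2.1 V, which is impossible.
Assume only D_A conducts: V_N = 11 − 0.7 = 10.3 V, so I_R = 10.3/0.68 = 15.1 mA.
Check D_B: its anode-to-cathode voltage is 2.8 − 10.3 = -7.5 V < 0.7 V, so it is off. The assumption is consistent.

Only D_A conducts; I_R ≈ 15 mA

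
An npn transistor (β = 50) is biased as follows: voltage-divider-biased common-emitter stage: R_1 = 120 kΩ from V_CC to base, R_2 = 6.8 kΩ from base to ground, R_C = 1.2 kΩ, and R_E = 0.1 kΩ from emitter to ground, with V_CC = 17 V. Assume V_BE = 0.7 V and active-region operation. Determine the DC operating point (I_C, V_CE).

Thevenize the base divider: V_Th = V_CC·R_2/(R_1+R_2) = 17×6.8/127 = 0.912 V, R_Th = R_1‖R_2 = 6.44 kΩ.
Base-emitter loop: V_Th = I_B·R_Th + V_BE + (β+1)I_B·R_E, so I_B = (0.912 − 0.7) / (6.44 + 51×0.1) = 0.0183 mA.
I_C = β·I_B = 50×0.0183 = 0.917 mA, and I_E = (β+1)I_B = 0.936 mA.
V_CE = V_CC − I_C·R_C − I_E·R_E = 17 − 0.917×1.2 − 0.936×0.1 = 15.8 V.
V_CE = 15.8 V > 0.2 V confirms active-region operation.

I_C ≈ 0.92 mA, V_CE ≈ 16 V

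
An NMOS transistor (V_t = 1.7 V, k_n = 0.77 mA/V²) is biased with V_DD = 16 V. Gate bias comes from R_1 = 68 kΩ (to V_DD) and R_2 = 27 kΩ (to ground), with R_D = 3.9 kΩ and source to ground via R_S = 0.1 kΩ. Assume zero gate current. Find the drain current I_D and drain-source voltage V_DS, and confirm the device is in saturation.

I_D ≈ 2.6 mA, V_DS ≈ 5.7 V

V_G = V_DD·R_2/(R_1+R_2) = 16×27/95 = 4.55 V.
Assume saturation: I_D = (k_n/2)(V_GS − V_t)² with V_GS = V_G − I_D·R_S = 4.55 − 0.1·I_D.
Substituting gives 0.00385·I_D² − 1.22·I_D + 3.12 = 0, with roots I_D = 2.58 or 314 mA.
The root I_D = 314 mA gives V_GS = -26.9 V ≤ V_t, so take I_D = 2.58 mA.
Then V_GS = 4.29 V and V_DS = V_DD − I_D(R_D+R_S) = 16 − 2.58×4 = 5.68 V.
Saturation requires V_DS ≥ V_GS − V_t = 2.59 V; 5.68 ≥ 2.59 ✓.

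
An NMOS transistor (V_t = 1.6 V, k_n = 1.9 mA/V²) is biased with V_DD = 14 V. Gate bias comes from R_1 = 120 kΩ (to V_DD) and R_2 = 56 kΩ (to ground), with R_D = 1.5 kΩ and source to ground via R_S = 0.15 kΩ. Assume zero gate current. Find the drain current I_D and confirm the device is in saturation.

I_D ≈ 4.5 mA

V_G = V_DD·R_2/(R_1+R_2) = 14×56/176 = 4.45 V.
Assume saturation: I_D = (k_n/2)(V_GS − V_t)² with V_GS = V_G − I_D·R_S = 4.45 − 0.15·I_D.
Substituting gives 0.0214·I_D² − 1.81·I_D + 7.74 = 0, with roots I_D = 4.51 or 80.3 mA.
The root I_D = 80.3 mA gives V_GS = -7.6 V ≤ V_t, so take I_D = 4.51 mA.
Then V_GS = 3.78 V and V_DS = V_DD − I_D(R_D+R_S) = 14 − 4.51×1.65 = 6.56 V.
Saturation requires V_DS ≥ V_GS − V_t = 2.18 V; 6.56 ≥ 2.18 ✓.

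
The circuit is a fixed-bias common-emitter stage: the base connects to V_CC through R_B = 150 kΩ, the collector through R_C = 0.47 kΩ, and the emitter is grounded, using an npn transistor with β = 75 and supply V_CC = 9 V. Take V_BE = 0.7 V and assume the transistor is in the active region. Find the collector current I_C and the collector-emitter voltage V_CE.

Base loop: V_CC = I_B·R_B + V_BE, so I_B = (9 − 0.7)/150 kΩ = 0.0553 mA.
In the active region I_C = β·I_B = 75 × 0.0553 = 4.15 mA.
Collector loop: V_CE = V_CC − I_C·R_C = 9 − 4.15×0.47 = 7.05 V.
Since V_CE = 7.05 V > V_CE(sat) ≈ 0.2 V, the transistor is in the active region as assumed.

I_C ≈ 4.2 mA, V_CE ≈ 7 V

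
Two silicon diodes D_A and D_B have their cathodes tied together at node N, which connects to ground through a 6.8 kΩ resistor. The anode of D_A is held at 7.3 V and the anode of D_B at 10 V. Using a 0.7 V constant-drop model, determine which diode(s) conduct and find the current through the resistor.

Assume both conduct. Then node N would need to be at both 7.3−0.7 = 6.6 V and 10−0.7 = 9.3 V, which is impossible.
Assume only D_B conducts: V_N = 10 − 0.7 = 9.3 V, so I_R = 9.3/6.8 = 1.37 mA.
Check D_A: its anode-to-cathode voltage is 7.3 − 9.3 = -2 V < 0.7 V, so it is off. The assumption is consistent.

Only D_B conducts; I_R ≈ 1.4 mA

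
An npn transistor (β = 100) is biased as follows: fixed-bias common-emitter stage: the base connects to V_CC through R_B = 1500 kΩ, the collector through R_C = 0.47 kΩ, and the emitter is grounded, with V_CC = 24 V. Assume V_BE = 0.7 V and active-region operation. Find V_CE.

Base loop: V_CC = I_B·R_B + V_BE, so I_B = (24 − 0.7)/1500 kΩ = 0.0155 mA.
In the active region I_C = β·I_B = 100 × 0.0155 = 1.55 mA.
Collector loop: V_CE = V_CC − I_C·R_C = 24 − 1.55×0.47 = 23.3 V.
Since V_CE = 23.3 V > V_CE(sat) ≈ 0.2 V, the transistor is in the active region as assumed.

V_CE ≈ 23 V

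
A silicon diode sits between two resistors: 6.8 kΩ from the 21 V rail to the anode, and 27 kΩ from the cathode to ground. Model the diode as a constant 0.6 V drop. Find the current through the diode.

I ≈ 0.6 mA

The two resistors are in series with the diode, so KVL gives 21 = I·6.8 + 0.6 + I·27.
I = (21 − 0.6) / (6.8 + 27) kΩ = 20.4 / 33.8 = 0.604 mA.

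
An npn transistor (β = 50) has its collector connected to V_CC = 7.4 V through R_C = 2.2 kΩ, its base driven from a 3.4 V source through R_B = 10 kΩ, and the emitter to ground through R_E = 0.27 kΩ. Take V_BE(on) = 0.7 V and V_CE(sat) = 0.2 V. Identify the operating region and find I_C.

saturation; I_C ≈ 2.9 mA

Assume active: I_B = (3.4 − 0.7)/(10 + 51×0.27) = 0.114 mA, I_C = β·I_B = 5.68 mA.
Then V_CE = 7.4 − 5.68×2.2 − 5.79×0.27 = -6.66 V < 0.2 V — the active assumption fails.
Re-solve with V_CE = 0.2 V. KCL at the emitter: V_E/R_E = (V_BB−0.7−V_E)/R_B + (V_CC−0.2−V_E)/R_C, giving V_E = 0.832 V.
I_C = (V_CC − 0.2 − V_E)/R_C = (7.2 − 0.832)/2.2 = 2.89 mA.
Check: I_B = (2.7 − 0.832)/10 = 0.187 mA, and β·I_B = 9.34 mA > I_C, confirming saturation.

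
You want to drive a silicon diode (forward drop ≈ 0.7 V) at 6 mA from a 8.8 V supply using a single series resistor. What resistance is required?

R ≈ 1.4 kΩ

The resistor drops V_S − V_D = 8.8 − 0.7 = 8.1 V at 6 mA.
R = 8.1 V / 6 mA = 1.35 kΩ.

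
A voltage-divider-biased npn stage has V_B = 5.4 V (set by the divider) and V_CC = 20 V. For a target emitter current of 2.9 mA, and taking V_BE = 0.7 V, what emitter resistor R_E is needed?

R_E ≈ 1.6 kΩ

V_E = V_B − V_BE = 5.4 − 0.7 = 4.7 V.
R_E = V_E / I_E = 4.7 / 2.9 = 1.62 kΩ.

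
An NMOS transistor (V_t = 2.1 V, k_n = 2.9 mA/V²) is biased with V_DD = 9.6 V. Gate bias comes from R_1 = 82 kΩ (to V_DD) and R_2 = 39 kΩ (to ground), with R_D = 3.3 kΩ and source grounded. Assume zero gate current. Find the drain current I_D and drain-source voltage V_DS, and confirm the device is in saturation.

I_D ≈ 1.4 mA, V_DS ≈ 4.9 V

V_G = V_DD·R_2/(R_1+R_2) = 9.6×39/121 = 3.09 V. With the source grounded, V_GS = V_G = 3.09 V.
Assume saturation: I_D = (k_n/2)(V_GS − V_t)² = (2.9/2)×(3.09 − 2.1)² = 1.45×0.994² = 1.43 mA.
V_DS = V_DD − I_D·R_D = 9.6 − 1.43×3.3 = 4.87 V.
Saturation requires V_DS ≥ V_GS − V_t = 0.994 V; 4.87 ≥ 0.994 ✓.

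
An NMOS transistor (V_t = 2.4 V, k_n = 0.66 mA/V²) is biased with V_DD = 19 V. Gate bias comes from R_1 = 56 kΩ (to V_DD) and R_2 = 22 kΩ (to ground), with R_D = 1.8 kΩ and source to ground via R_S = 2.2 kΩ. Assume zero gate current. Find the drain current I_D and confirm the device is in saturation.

V_G = V_DD·R_2/(R_1+R_2) = 19×22/78 = 5.36 V.
Assume saturation: I_D = (k_n/2)(V_GS − V_t)² with V_GS = V_G − I_D·R_S = 5.36 − 2.2·I_D.
Substituting gives 1.6·I_D² − 5.3·I_D + 2.89 = 0, with roots I_D = 0.688 or 2.63 mA.
The root I_D = 2.63 mA gives V_GS = -0.422 V ≤ V_t, so take I_D = 0.688 mA.
Then V_GS = 3.84 V and V_DS = V_DD − I_D(R_D+R_S) = 19 − 0.688×4 = 16.2 V.
Saturation requires V_DS ≥ V_GS − V_t = 1.44 V; 16.2 ≥ 1.44 ✓.

I_D ≈ 0.69 mA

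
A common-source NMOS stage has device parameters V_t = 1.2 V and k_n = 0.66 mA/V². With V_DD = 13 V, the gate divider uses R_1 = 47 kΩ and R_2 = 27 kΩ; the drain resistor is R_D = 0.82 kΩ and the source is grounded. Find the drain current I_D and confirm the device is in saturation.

V_G = V_DD·R_2/(R_1+R_2) = 13×27/74 = 4.74 V. With the source grounded, V_GS = V_G = 4.74 V.
Assume saturation: I_D = (k_n/2)(V_GS − V_t)² = (0.66/2)×(4.74 − 1.2)² = 0.33×3.54² = 4.14 mA.
V_DS = V_DD − I_D·R_D = 13 − 4.14×0.82 = 9.6 V.
Saturation requires V_DS ≥ V_GS − V_t = 3.54 V; 9.6 ≥ 3.54 ✓.

I_D ≈ 4.1 mA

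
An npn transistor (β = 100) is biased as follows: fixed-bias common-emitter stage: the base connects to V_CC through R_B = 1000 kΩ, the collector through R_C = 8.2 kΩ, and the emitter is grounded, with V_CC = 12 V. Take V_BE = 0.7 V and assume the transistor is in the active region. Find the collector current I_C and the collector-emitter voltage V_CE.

Base loop: V_CC = I_B·R_B + V_BE, so I_B = (12 − 0.7)/1000 kΩ = 0.0113 mA.
In the active region I_C = β·I_B = 100 × 0.0113 = 1.13 mA.
Collector loop: V_CE = V_CC − I_C·R_C = 12 − 1.13×8.2 = 2.73 V.
Since V_CE = 2.73 V > V_CE(sat) ≈ 0.2 V, the transistor is in the active region as assumed.

I_C ≈ 1.1 mA, V_CE ≈ 2.7 V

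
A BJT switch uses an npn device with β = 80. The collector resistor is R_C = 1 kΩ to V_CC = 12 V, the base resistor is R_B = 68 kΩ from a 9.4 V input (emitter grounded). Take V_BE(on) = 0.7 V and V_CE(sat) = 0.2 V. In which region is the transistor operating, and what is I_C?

Assume active. Base-emitter loop: I_B = (V_BB − V_BE)/R_B = (9.4 − 0.7)/68 = 0.128 mA.
I_C = β·I_B = 80×0.128 = 10.2 mA.
V_CE = V_CC − I_C·R_C = 12 − 10.2×1 = 1.76 V > V_CE(sat), so the active-region assumption holds.

active; I_C ≈ 10 mA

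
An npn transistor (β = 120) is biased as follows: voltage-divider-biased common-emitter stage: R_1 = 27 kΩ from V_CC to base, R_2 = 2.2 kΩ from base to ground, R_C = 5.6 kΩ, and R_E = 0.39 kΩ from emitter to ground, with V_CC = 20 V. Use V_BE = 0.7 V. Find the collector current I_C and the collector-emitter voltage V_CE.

I_C ≈ 2 mA, V_CE ≈ 8.2 V

Thevenize the base divider: V_Th = V_CC·R_2/(R_1+R_2) = 20×2.2/29.2 = 1.51 V, R_Th = R_1‖R_2 = 2.03 kΩ.
Base-emitter loop: V_Th = I_B·R_Th + V_BE + (β+1)I_B·R_E, so I_B = (1.51 − 0.7) / (2.03 + 121×0.39) = 0.0164 mA.
I_C = β·I_B = 120×0.0164 = 1.97 mA, and I_E = (β+1)I_B = 1.98 mA.
V_CE = V_CC − I_C·R_C − I_E·R_E = 20 − 1.97×5.6 − 1.98×0.39 = 8.21 V.
V_CE = 8.21 V > 0.2 V confirms active-region operation.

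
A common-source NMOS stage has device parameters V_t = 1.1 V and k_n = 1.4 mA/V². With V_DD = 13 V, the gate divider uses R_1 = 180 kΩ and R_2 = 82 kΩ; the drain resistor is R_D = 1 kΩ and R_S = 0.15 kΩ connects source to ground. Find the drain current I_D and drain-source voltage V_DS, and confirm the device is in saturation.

I_D ≈ 4 mA, V_DS ≈ 8.5 V

V_G = V_DD·R_2/(R_1+R_2) = 13×82/262 = 4.07 V.
Assume saturation: I_D = (k_n/2)(V_GS − V_t)² with V_GS = V_G − I_D·R_S = 4.07 − 0.15·I_D.
Substituting gives 0.0158·I_D² − 1.62·I_D + 6.17 = 0, with roots I_D = 3.95 or 99.1 mA.
The root I_D = 99.1 mA gives V_GS = -10.8 V ≤ V_t, so take I_D = 3.95 mA.
Then V_GS = 3.48 V and V_DS = V_DD − I_D(R_D+R_S) = 13 − 3.95×1.15 = 8.46 V.
Saturation requires V_DS ≥ V_GS − V_t = 2.38 V; 8.46 ≥ 2.38 ✓.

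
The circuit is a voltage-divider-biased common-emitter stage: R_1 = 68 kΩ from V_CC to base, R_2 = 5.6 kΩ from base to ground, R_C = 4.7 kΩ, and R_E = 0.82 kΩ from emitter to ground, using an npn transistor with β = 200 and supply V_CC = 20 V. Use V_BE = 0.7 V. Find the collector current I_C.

Thevenize the base divider: V_Th = V_CC·R_2/(R_1+R_2) = 20×5.6/73.6 = 1.52 V, R_Th = R_1‖R_2 = 5.17 kΩ.
Base-emitter loop: V_Th = I_B·R_Th + V_BE + (β+1)I_B·R_E, so I_B = (1.52 − 0.7) / (5.17 + 201×0.82) = 0.00483 mA.
I_C = β·I_B = 200×0.00483 = 0.967 mA, and I_E = (β+1)I_B = 0.972 mA.
V_CE = V_CC − I_C·R_C − I_E·R_E = 20 − 0.967×4.7 − 0.972×0.82 = 14.7 V.
V_CE = 14.7 V > 0.2 V confirms active-region operation.

I_C ≈ 0.97 mA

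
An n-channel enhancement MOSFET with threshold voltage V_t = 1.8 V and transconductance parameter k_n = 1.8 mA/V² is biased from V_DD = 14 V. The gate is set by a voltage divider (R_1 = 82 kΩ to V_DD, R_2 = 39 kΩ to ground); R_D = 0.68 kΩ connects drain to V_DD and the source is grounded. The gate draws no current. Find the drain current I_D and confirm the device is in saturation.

V_G = V_DD·R_2/(R_1+R_2) = 14×39/121 = 4.51 V. With the source grounded, V_GS = V_G = 4.51 V.
Assume saturation: I_D = (k_n/2)(V_GS − V_t)² = (1.8/2)×(4.51 − 1.8)² = 0.9×2.71² = 6.62 mA.
V_DS = V_DD − I_D·R_D = 14 − 6.62×0.68 = 9.5 V.
Saturation requires V_DS ≥ V_GS − V_t = 2.71 V; 9.5 ≥ 2.71 ✓.

I_D ≈ 6.6 mA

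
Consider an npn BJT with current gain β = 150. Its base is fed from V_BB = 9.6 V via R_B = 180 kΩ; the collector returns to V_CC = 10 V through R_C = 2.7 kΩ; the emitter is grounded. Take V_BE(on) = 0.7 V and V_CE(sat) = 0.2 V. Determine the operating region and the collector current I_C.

Assume active: I_B = (9.6 − 0.7)/180 = 0.0494 mA, giving I_C = β·I_B = 7.42 mA.
But then V_CE = 10 − 7.42×2.7 = -10 V < V_CE(sat) = 0.2 V — impossible in the active region.
So the transistor is saturated. With V_CE = 0.2 V, I_C = (V_CC − 0.2)/R_C = 9.8/2.7 = 3.63 mA.
Check: β·I_B = 7.42 mA > I_C = 3.63 mA, confirming saturation.

saturation; I_C ≈ 3.6 mA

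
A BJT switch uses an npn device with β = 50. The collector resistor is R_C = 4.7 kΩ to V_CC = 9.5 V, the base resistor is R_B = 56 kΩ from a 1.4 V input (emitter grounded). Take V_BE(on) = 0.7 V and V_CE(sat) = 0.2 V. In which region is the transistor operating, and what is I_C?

active; I_C ≈ 0.62 mA

Assume active. Base-emitter loop: I_B = (V_BB − V_BE)/R_B = (1.4 − 0.7)/56 = 0.0125 mA.
I_C = β·I_B = 50×0.0125 = 0.625 mA.
V_CE = V_CC − I_C·R_C = 9.5 − 0.625×4.7 = 6.56 V > V_CE(sat), so the active-region assumption holds.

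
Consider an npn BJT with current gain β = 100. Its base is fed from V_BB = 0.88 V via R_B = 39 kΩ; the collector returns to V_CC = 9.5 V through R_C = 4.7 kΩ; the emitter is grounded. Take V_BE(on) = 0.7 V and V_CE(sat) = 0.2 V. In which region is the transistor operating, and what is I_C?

active; I_C ≈ 0.46 mA

Assume active. Base-emitter loop: I_B = (V_BB − V_BE)/R_B = (0.88 − 0.7)/39 = 0.00462 mA.
I_C = β·I_B = 100×0.00462 = 0.462 mA.
V_CE = V_CC − I_C·R_C = 9.5 − 0.462×4.7 = 7.33 V > V_CE(sat), so the active-region assumption holds.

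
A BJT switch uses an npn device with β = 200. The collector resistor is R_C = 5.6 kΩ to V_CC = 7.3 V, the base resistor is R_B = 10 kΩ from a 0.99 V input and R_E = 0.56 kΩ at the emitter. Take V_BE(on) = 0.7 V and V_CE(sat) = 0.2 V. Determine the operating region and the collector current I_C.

active; I_C ≈ 0.47 mA

Assume active. Base-emitter loop: I_B = (V_BB − V_BE)/(R_B + (β+1)R_E) = (0.99 − 0.7)/(10 + 201×0.56) = 0.00237 mA.
I_C = β·I_B = 200×0.00237 = 0.473 mA.
V_CE = V_CC − I_C·R_C − I_E·R_E = 7.3 − 0.473×5.6 − 0.476×0.56 = 4.38 V > V_CE(sat), so the active-region assumption holds.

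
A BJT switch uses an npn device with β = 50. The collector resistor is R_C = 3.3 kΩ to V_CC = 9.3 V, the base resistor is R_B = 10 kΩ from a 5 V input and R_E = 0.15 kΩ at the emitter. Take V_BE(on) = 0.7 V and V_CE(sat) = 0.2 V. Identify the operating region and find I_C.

saturation; I_C ≈ 2.6 mA

Assume active: I_B = (5 − 0.7)/(10 + 51×0.15) = 0.244 mA, I_C = β·I_B = 12.2 mA.
Then V_CE = 9.3 − 12.2×3.3 − 12.4×0.15 = -32.8 V < 0.2 V — the active assumption fails.
Re-solve with V_CE = 0.2 V. KCL at the emitter: V_E/R_E = (V_BB−0.7−V_E)/R_B + (V_CC−0.2−V_E)/R_C, giving V_E = 0.451 V.
I_C = (V_CC − 0.2 − V_E)/R_C = (9.1 − 0.451)/3.3 = 2.62 mA.
Check: I_B = (4.3 − 0.451)/10 = 0.385 mA, and β·I_B = 19.2 mA > I_C, confirming saturation.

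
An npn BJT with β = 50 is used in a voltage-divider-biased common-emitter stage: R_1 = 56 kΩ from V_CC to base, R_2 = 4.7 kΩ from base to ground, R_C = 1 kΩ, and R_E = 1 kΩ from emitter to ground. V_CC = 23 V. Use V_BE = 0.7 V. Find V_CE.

Thevenize the base divider: V_Th = V_CC·R_2/(R_1+R_2) = 23×4.7/60.7 = 1.78 V, R_Th = R_1‖R_2 = 4.34 kΩ.
Base-emitter loop: V_Th = I_B·R_Th + V_BE + (β+1)I_B·R_E, so I_B = (1.78 − 0.7) / (4.34 + 51×1) = 0.0195 mA.
I_C = β·I_B = 50×0.0195 = 0.977 mA, and I_E = (β+1)I_B = 0.996 mA.
V_CE = V_CC − I_C·R_C − I_E·R_E = 23 − 0.977×1 − 0.996×1 = 21 V.
V_CE = 21 V > 0.2 V confirms active-region operation.

V_CE ≈ 21 V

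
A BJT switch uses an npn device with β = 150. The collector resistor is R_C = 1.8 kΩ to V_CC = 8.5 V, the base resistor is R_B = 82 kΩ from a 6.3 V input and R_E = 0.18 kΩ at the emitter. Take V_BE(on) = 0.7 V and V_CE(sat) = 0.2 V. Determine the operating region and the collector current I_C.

saturation; I_C ≈ 4.2 mA

Assume active: I_B = (6.3 − 0.7)/(82 + 151×0.18) = 0.0513 mA, I_C = β·I_B = 7.69 mA.
Then V_CE = 8.5 − 7.69×1.8 − 7.75×0.18 = -6.74 V < 0.2 V — the active assumption fails.
Re-solve with V_CE = 0.2 V. KCL at the emitter: V_E/R_E = (V_BB−0.7−V_E)/R_B + (V_CC−0.2−V_E)/R_C, giving V_E = 0.764 V.
I_C = (V_CC − 0.2 − V_E)/R_C = (8.3 − 0.764)/1.8 = 4.19 mA.
Check: I_B = (5.6 − 0.764)/82 = 0.059 mA, and β·I_B = 8.85 mA > I_C, confirming saturation.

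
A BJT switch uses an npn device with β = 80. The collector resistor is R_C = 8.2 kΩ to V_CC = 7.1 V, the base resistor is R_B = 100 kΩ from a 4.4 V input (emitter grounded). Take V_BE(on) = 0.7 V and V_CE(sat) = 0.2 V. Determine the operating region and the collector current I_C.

saturation; I_C ≈ 0.84 mA

Assume active: I_B = (4.4 − 0.7)/100 = 0.037 mA, giving I_C = β·I_B = 2.96 mA.
But then V_CE = 7.1 − 2.96×8.2 = -17.2 V < V_CE(sat) = 0.2 V — impossible in the active region.
So the transistor is saturated. With V_CE = 0.2 V, I_C = (V_CC − 0.2)/R_C = 6.9/8.2 = 0.841 mA.
Check: β·I_B = 2.96 mA > I_C = 0.841 mA, confirming saturation.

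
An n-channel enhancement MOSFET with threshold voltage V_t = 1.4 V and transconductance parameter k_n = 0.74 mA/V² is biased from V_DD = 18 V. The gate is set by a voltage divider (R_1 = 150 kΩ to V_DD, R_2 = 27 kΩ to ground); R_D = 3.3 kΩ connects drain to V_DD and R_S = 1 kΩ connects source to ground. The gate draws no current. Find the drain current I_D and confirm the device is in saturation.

I_D ≈ 0.36 mA

V_G = V_DD·R_2/(R_1+R_2) = 18×27/177 = 2.75 V.
Assume saturation: I_D = (k_n/2)(V_GS − V_t)² with V_GS = V_G − I_D·R_S = 2.75 − 1·I_D.
Substituting gives 0.37·I_D² − 2·I_D + 0.67 = 0, with roots I_D = 0.36 or 5.03 mA.
The root I_D = 5.03 mA gives V_GS = -2.29 V ≤ V_t, so take I_D = 0.36 mA.
Then V_GS = 2.39 V and V_DS = V_DD − I_D(R_D+R_S) = 18 − 0.36×4.3 = 16.5 V.
Saturation requires V_DS ≥ V_GS − V_t = 0.986 V; 16.5 ≥ 0.986 ✓.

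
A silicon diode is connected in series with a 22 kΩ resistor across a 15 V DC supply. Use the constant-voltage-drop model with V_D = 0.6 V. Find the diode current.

I ≈ 0.65 mA

KVL around the loop: 15 = V_D + I·R = 0.6 + I × 22 kΩ.
So I = (15 − 0.6) / 22 kΩ = 14.4 / 22 = 0.655 mA.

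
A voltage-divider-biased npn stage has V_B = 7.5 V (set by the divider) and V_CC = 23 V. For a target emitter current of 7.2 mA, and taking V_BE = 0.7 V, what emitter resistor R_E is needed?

V_E = V_B − V_BE = 7.5 − 0.7 = 6.8 V.
R_E = V_E / I_E = 6.8 / 7.2 = 0.944 kΩ.

R_E ≈ 0.94 kΩ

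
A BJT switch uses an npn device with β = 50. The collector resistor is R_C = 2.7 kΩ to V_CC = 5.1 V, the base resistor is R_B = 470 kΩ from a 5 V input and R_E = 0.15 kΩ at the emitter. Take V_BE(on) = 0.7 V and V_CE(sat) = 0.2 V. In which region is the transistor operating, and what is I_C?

Assume active. Base-emitter loop: I_B = (V_BB − V_BE)/(R_B + (β+1)R_E) = (5 − 0.7)/(470 + 51×0.15) = 0.009 mA.
I_C = β·I_B = 50×0.009 = 0.45 mA.
V_CE = V_CC − I_C·R_C − I_E·R_E = 5.1 − 0.45×2.7 − 0.459×0.15 = 3.82 V > V_CE(sat), so the active-region assumption holds.

active; I_C ≈ 0.45 mA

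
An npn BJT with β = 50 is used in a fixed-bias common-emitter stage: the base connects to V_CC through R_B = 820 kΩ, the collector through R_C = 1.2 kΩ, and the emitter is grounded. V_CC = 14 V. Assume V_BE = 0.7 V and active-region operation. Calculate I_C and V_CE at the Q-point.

Base loop: V_CC = I_B·R_B + V_BE, so I_B = (14 − 0.7)/820 kΩ = 0.0162 mA.
In the active region I_C = β·I_B = 50 × 0.0162 = 0.811 mA.
Collector loop: V_CE = V_CC − I_C·R_C = 14 − 0.811×1.2 = 13 V.
Since V_CE = 13 V > V_CE(sat) ≈ 0.2 V, the transistor is in the active region as assumed.

I_C ≈ 0.81 mA, V_CE ≈ 13 V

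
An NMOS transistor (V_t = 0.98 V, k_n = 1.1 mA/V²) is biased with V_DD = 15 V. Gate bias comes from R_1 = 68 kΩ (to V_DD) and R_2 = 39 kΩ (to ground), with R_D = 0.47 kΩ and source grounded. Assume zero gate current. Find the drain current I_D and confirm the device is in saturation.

V_G = V_DD·R_2/(R_1+R_2) = 15×39/107 = 5.47 V. With the source grounded, V_GS = V_G = 5.47 V.
Assume saturation: I_D = (k_n/2)(V_GS − V_t)² = (1.1/2)×(5.47 − 0.98)² = 0.55×4.49² = 11.1 mA.
V_DS = V_DD − I_D·R_D = 15 − 11.1×0.47 = 9.79 V.
Saturation requires V_DS ≥ V_GS − V_t = 4.49 V; 9.79 ≥ 4.49 ✓.

I_D ≈ 11 mA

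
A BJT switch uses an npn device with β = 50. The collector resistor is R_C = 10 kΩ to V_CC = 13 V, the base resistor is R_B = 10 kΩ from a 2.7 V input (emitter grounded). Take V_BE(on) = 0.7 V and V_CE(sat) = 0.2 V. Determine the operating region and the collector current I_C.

Assume active: I_B = (2.7 − 0.7)/10 = 0.2 mA, giving I_C = β·I_B = 10 mA.
But then V_CE = 13 − 10×10 = -87 V < V_CE(sat) = 0.2 V — impossible in the active region.
So the transistor is saturated. With V_CE = 0.2 V, I_C = (V_CC − 0.2)/R_C = 12.8/10 = 1.28 mA.
Check: β·I_B = 10 mA > I_C = 1.28 mA, confirming saturation.

saturation; I_C ≈ 1.3 mA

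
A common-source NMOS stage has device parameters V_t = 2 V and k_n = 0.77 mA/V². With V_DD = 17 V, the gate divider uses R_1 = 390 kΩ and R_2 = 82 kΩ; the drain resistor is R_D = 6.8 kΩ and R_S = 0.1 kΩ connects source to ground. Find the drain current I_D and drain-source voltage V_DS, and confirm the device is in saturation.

V_G = V_DD·R_2/(R_1+R_2) = 17×82/472 = 2.95 V.
Assume saturation: I_D = (k_n/2)(V_GS − V_t)² with V_GS = V_G − I_D·R_S = 2.95 − 0.1·I_D.
Substituting gives 0.00385·I_D² − 1.07·I_D + 0.35 = 0, with roots I_D = 0.326 or 278 mA.
The root I_D = 278 mA gives V_GS = -24.9 V ≤ V_t, so take I_D = 0.326 mA.
Then V_GS = 2.92 V and V_DS = V_DD − I_D(R_D+R_S) = 17 − 0.326×6.9 = 14.7 V.
Saturation requires V_DS ≥ V_GS − V_t = 0.921 V; 14.7 ≥ 0.921 ✓.

I_D ≈ 0.33 mA, V_DS ≈ 15 V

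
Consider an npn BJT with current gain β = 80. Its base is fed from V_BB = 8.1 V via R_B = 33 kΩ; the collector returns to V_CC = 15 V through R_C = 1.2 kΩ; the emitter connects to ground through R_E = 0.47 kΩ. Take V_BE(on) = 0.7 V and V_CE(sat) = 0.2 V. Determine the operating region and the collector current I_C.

Assume active. Base-emitter loop: I_B = (V_BB − V_BE)/(R_B + (β+1)R_E) = (8.1 − 0.7)/(33 + 81×0.47) = 0.104 mA.
I_C = β·I_B = 80×0.104 = 8.33 mA.
V_CE = V_CC − I_C·R_C − I_E·R_E = 15 − 8.33×1.2 − 8.43×0.47 = 1.04 V > V_CE(sat), so the active-region assumption holds.

active; I_C ≈ 8.3 mA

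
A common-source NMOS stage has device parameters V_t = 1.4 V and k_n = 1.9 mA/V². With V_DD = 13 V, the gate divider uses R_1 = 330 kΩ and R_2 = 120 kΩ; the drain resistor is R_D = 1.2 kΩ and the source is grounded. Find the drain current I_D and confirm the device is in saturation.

V_G = V_DD·R_2/(R_1+R_2) = 13×120/450 = 3.47 V. With the source grounded, V_GS = V_G = 3.47 V.
Assume saturation: I_D = (k_n/2)(V_GS − V_t)² = (1.9/2)×(3.47 − 1.4)² = 0.95×2.07² = 4.06 mA.
V_DS = V_DD − I_D·R_D = 13 − 4.06×1.2 = 8.13 V.
Saturation requires V_DS ≥ V_GS − V_t = 2.07 V; 8.13 ≥ 2.07 ✓.

I_D ≈ 4.1 mA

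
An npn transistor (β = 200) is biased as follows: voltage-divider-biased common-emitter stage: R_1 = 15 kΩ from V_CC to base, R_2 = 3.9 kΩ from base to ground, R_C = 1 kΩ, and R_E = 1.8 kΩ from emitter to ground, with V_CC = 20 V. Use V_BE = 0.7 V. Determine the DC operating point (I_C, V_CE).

Thevenize the base divider: V_Th = V_CC·R_2/(R_1+R_2) = 20×3.9/18.9 = 4.13 V, R_Th = R_1‖R_2 = 3.1 kΩ.
Base-emitter loop: V_Th = I_B·R_Th + V_BE + (β+1)I_B·R_E, so I_B = (4.13 − 0.7) / (3.1 + 201×1.8) = 0.00939 mA.
I_C = β·I_B = 200×0.00939 = 1.88 mA, and I_E = (β+1)I_B = 1.89 mA.
V_CE = V_CC − I_C·R_C − I_E·R_E = 20 − 1.88×1 − 1.89×1.8 = 14.7 V.
V_CE = 14.7 V > 0.2 V confirms active-region operation.

I_C ≈ 1.9 mA, V_CE ≈ 15 V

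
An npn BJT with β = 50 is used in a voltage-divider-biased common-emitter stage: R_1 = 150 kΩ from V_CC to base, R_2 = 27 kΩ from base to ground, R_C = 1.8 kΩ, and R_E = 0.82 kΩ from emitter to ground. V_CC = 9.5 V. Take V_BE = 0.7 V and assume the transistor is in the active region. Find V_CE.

V_CE ≈ 8 V

Thevenize the base divider: V_Th = V_CC·R_2/(R_1+R_2) = 9.5×27/177 = 1.45 V, R_Th = R_1‖R_2 = 22.9 kΩ.
Base-emitter loop: V_Th = I_B·R_Th + V_BE + (β+1)I_B·R_E, so I_B = (1.45 − 0.7) / (22.9 + 51×0.82) = 0.0116 mA.
I_C = β·I_B = 50×0.0116 = 0.579 mA, and I_E = (β+1)I_B = 0.591 mA.
V_CE = V_CC − I_C·R_C − I_E·R_E = 9.5 − 0.579×1.8 − 0.591×0.82 = 7.97 V.
V_CE = 7.97 V > 0.2 V confirms active-region operation.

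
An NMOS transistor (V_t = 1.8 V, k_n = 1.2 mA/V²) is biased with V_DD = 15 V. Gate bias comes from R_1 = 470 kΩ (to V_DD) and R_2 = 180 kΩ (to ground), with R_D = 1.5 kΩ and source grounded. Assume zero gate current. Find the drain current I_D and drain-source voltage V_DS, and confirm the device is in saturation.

V_G = V_DD·R_2/(R_1+R_2) = 15×180/650 = 4.15 V. With the source grounded, V_GS = V_G = 4.15 V.
Assume saturation: I_D = (k_n/2)(V_GS − V_t)² = (1.2/2)×(4.15 − 1.8)² = 0.6×2.35² = 3.32 mA.
V_DS = V_DD − I_D·R_D = 15 − 3.32×1.5 = 10 V.
Saturation requires V_DS ≥ V_GS − V_t = 2.35 V; 10 ≥ 2.35 ✓.

I_D ≈ 3.3 mA, V_DS ≈ 10 V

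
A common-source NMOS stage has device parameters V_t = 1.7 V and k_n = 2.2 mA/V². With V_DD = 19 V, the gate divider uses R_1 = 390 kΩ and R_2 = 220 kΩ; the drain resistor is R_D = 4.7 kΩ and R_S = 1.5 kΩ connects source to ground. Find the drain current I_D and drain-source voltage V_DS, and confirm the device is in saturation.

V_G = V_DD·R_2/(R_1+R_2) = 19×220/610 = 6.85 V.
Assume saturation: I_D = (k_n/2)(V_GS − V_t)² with V_GS = V_G − I_D·R_S = 6.85 − 1.5·I_D.
Substituting gives 2.48·I_D² − 18·I_D + 29.2 = 0, with roots I_D = 2.44 or 4.83 mA.
The root I_D = 4.83 mA gives V_GS = -0.396 V ≤ V_t, so take I_D = 2.44 mA.
Then V_GS = 3.19 V and V_DS = V_DD − I_D(R_D+R_S) = 19 − 2.44×6.2 = 3.86 V.
Saturation requires V_DS ≥ V_GS − V_t = 1.49 V; 3.86 ≥ 1.49 ✓.

I_D ≈ 2.4 mA, V_DS ≈ 3.9 V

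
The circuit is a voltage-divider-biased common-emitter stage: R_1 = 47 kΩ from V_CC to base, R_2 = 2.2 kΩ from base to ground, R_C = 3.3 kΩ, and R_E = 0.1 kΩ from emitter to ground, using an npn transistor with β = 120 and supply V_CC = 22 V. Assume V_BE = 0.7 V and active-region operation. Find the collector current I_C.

Thevenize the base divider: V_Th = V_CC·R_2/(R_1+R_2) = 22×2.2/49.2 = 0.984 V, R_Th = R_1‖R_2 = 2.1 kΩ.
Base-emitter loop: V_Th = I_B·R_Th + V_BE + (β+1)I_B·R_E, so I_B = (0.984 − 0.7) / (2.1 + 121×0.1) = 0.02 mA.
I_C = β·I_B = 120×0.02 = 2.4 mA, and I_E = (β+1)I_B = 2.42 mA.
V_CE = V_CC − I_C·R_C − I_E·R_E = 22 − 2.4×3.3 − 2.42×0.1 = 13.8 V.
V_CE = 13.8 V > 0.2 V confirms active-region operation.

I_C ≈ 2.4 mA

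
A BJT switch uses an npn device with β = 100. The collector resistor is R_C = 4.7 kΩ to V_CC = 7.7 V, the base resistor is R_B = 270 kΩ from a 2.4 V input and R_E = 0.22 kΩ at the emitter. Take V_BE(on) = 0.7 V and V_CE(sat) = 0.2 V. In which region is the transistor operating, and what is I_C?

Assume active. Base-emitter loop: I_B = (V_BB − V_BE)/(R_B + (β+1)R_E) = (2.4 − 0.7)/(270 + 101×0.22) = 0.00582 mA.
I_C = β·I_B = 100×0.00582 = 0.582 mA.
V_CE = V_CC − I_C·R_C − I_E·R_E = 7.7 − 0.582×4.7 − 0.588×0.22 = 4.84 V > V_CE(sat), so the active-region assumption holds.

active; I_C ≈ 0.58 mA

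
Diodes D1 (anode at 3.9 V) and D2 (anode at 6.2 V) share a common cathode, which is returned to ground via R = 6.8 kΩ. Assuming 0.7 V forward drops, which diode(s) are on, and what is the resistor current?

Assume both conduct. Then node N would need to be at both 3.9−0.7 = 3.2 V and 6.2−0.7 = 5.5 V, which is impossible.
Assume only D2 conducts: V_N = 6.2 − 0.7 = 5.5 V, so I_R = 5.5/6.8 = 0.809 mA.
Check D1: its anode-to-cathode voltage is 3.9 − 5.5 = -1.6 V < 0.7 V, so it is off. The assumption is consistent.

Only D2 conducts; I_R ≈ 0.81 mA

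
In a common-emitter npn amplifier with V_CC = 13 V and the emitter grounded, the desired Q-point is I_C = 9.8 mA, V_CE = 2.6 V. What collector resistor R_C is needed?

Collector loop: V_CC = I_C·R_C + V_CE.
R_C = (V_CC − V_CE)/I_C = (13 − 2.6)/9.8 = 1.06 kΩ.

R_C ≈ 1.1 kΩ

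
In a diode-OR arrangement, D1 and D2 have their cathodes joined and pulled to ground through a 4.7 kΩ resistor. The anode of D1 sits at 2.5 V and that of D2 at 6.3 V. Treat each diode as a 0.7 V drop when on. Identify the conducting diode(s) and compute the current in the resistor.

Only D2 conducts; I_R ≈ 1.2 mA

Assume both conduct. Then node N would need to be at both 2.5−0.7 = 1.8 V and 6.3−0.7 = 5.6 V, which is impossible.
Assume only D2 conducts: V_N = 6.3 − 0.7 = 5.6 V, so I_R = 5.6/4.7 = 1.19 mA.
Check D1: its anode-to-cathode voltage is 2.5 − 5.6 = -3.1 V < 0.7 V, so it is off. The assumption is consistent.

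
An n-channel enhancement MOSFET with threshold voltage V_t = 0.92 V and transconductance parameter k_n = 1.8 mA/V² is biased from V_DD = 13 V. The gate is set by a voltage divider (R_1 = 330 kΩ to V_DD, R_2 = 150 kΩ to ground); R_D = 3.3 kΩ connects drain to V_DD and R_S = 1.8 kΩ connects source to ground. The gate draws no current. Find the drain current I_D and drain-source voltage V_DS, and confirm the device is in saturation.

I_D ≈ 1.1 mA, V_DS ≈ 7.3 V

V_G = V_DD·R_2/(R_1+R_2) = 13×150/480 = 4.06 V.
Assume saturation: I_D = (k_n/2)(V_GS − V_t)² with V_GS = V_G − I_D·R_S = 4.06 − 1.8·I_D.
Substituting gives 2.92·I_D² − 11.2·I_D + 8.89 = 0, with roots I_D = 1.12 or 2.71 mA.
The root I_D = 2.71 mA gives V_GS = -0.815 V ≤ V_t, so take I_D = 1.12 mA.
Then V_GS = 2.04 V and V_DS = V_DD − I_D(R_D+R_S) = 13 − 1.12×5.1 = 7.26 V.
Saturation requires V_DS ≥ V_GS − V_t = 1.12 V; 7.26 ≥ 1.12 ✓.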